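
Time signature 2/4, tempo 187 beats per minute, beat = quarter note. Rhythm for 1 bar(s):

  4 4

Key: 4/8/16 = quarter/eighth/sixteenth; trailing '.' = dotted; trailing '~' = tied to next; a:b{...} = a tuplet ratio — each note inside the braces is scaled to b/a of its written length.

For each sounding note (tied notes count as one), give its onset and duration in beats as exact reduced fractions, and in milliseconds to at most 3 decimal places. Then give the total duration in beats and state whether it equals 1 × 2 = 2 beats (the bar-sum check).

1) 0.0ms=0b +320.856ms=1b
2) 320.856ms=1b +320.856ms=1b
Σ=2b of 2 (187bpm 2/4) — PASS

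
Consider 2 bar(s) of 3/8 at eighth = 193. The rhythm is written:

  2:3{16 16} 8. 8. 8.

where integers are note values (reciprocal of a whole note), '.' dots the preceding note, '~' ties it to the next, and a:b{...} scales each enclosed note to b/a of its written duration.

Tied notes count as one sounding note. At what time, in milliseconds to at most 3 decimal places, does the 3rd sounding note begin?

1. 0.0ms @ 0 + 233.161ms (3/4)
2. 233.161ms @ 3/4 + 233.161ms (3/4)
3. 466.321ms @ 3/2 + 466.321ms (3/2)
4. 932.642ms @ 3 + 466.321ms (3/2)
5. 1398.964ms @ 9/2 + 466.321ms (3/2)

note 3 onset = 3/2b = 466.321ms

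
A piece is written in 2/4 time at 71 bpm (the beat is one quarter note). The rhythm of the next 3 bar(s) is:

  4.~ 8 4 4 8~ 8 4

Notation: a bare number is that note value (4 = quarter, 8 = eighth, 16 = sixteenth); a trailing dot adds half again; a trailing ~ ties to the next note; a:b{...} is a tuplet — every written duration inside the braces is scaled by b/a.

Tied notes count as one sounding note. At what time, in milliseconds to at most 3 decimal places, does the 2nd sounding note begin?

note 2 onset = 2b = 1690.141ms

1. 0.0ms @ 0 + 1690.141ms (2)
2. 1690.141ms @ 2 + 845.07ms (1)
3. 2535.211ms @ 3 + 845.07ms (1)
4. 3380.282ms @ 4 + 845.07ms (1)
5. 4225.352ms @ 5 + 845.07ms (1)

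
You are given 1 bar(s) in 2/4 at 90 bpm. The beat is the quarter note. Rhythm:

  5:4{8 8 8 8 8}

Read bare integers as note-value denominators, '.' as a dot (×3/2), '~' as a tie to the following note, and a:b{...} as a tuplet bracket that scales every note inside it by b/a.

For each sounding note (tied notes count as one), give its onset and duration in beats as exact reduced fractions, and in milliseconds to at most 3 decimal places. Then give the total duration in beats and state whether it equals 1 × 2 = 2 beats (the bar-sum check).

1) 0.0ms=0b +266.667ms=2/5b
2) 266.667ms=2/5b +266.667ms=2/5b
3) 533.333ms=4/5b +266.667ms=2/5b
4) 800.0ms=6/5b +266.667ms=2/5b
5) 1066.667ms=8/5b +266.667ms=2/5b
Σ=2b of 2 (90bpm 2/4) — PASS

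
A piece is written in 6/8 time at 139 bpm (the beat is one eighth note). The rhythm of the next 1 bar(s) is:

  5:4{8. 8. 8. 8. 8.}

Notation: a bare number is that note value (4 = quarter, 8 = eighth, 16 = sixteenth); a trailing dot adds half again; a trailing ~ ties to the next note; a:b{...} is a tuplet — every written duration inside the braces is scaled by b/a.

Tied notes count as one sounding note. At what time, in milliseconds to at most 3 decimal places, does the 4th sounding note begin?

note 4 onset = 18/5b = 1553.957ms

1. 0.0ms @ 0 + 517.986ms (6/5)
2. 517.986ms @ 6/5 + 517.986ms (6/5)
3. 1035.971ms @ 12/5 + 517.986ms (6/5)
4. 1553.957ms @ 18/5 + 517.986ms (6/5)
5. 2071.942ms @ 24/5 + 517.986ms (6/5)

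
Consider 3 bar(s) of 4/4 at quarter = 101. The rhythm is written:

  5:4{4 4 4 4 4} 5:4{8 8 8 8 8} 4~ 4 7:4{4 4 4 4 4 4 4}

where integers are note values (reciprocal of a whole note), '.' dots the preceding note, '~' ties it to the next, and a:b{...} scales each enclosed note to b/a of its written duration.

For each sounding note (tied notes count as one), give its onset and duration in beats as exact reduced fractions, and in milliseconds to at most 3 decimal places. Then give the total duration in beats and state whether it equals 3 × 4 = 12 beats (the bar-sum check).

1) 0.0ms=0b +475.248ms=4/5b
2) 475.248ms=4/5b +475.248ms=4/5b
3) 950.495ms=8/5b +475.248ms=4/5b
4) 1425.743ms=12/5b +475.248ms=4/5b
5) 1900.99ms=16/5b +475.248ms=4/5b
6) 2376.238ms=4b +237.624ms=2/5b
7) 2613.861ms=22/5b +237.624ms=2/5b
8) 2851.485ms=24/5b +237.624ms=2/5b
9) 3089.109ms=26/5b +237.624ms=2/5b
10) 3326.733ms=28/5b +237.624ms=2/5b
11) 3564.356ms=6b +1188.119ms=2b
12) 4752.475ms=8b +339.463ms=4/7b
13) 5091.938ms=60/7b +339.463ms=4/7b
14) 5431.4ms=64/7b +339.463ms=4/7b
15) 5770.863ms=68/7b +339.463ms=4/7b
16) 6110.325ms=72/7b +339.463ms=4/7b
17) 6449.788ms=76/7b +339.463ms=4/7b
18) 6789.25ms=80/7b +339.463ms=4/7b
Σ=12b of 12 (101bpm 4/4) — PASS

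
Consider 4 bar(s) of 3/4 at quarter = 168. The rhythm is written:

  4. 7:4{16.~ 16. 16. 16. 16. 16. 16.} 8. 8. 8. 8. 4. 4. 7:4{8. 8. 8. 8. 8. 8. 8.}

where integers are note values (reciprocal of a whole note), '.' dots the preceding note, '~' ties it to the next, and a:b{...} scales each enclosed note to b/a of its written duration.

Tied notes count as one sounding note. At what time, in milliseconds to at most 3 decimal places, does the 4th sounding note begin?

note 4 onset = 15/7b = 765.306ms

1. 0.0ms @ 0 + 535.714ms (3/2)
2. 535.714ms @ 3/2 + 153.061ms (3/7)
3. 688.776ms @ 27/14 + 76.531ms (3/14)
4. 765.306ms @ 15/7 + 76.531ms (3/14)
5. 841.837ms @ 33/14 + 76.531ms (3/14)
6. 918.367ms @ 18/7 + 76.531ms (3/14)
7. 994.898ms @ 39/14 + 76.531ms (3/14)
8. 1071.429ms @ 3 + 267.857ms (3/4)
9. 1339.286ms @ 15/4 + 267.857ms (3/4)
10. 1607.143ms @ 9/2 + 267.857ms (3/4)
11. 1875.0ms @ 21/4 + 267.857ms (3/4)
12. 2142.857ms @ 6 + 535.714ms (3/2)
13. 2678.571ms @ 15/2 + 535.714ms (3/2)
14. 3214.286ms @ 9 + 153.061ms (3/7)
15. 3367.347ms @ 66/7 + 153.061ms (3/7)
16. 3520.408ms @ 69/7 + 153.061ms (3/7)
17. 3673.469ms @ 72/7 + 153.061ms (3/7)
18. 3826.531ms @ 75/7 + 153.061ms (3/7)
19. 3979.592ms @ 78/7 + 153.061ms (3/7)
20. 4132.653ms @ 81/7 + 153.061ms (3/7)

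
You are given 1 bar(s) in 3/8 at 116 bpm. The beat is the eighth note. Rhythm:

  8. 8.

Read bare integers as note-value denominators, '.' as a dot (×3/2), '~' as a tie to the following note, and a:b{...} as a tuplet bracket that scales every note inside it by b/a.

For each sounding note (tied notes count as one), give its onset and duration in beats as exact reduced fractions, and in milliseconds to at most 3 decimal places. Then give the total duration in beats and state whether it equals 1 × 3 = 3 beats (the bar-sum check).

1) 0.0ms=0b +775.862ms=3/2b
2) 775.862ms=3/2b +775.862ms=3/2b
Σ=3b of 3 (116bpm 3/8) — PASS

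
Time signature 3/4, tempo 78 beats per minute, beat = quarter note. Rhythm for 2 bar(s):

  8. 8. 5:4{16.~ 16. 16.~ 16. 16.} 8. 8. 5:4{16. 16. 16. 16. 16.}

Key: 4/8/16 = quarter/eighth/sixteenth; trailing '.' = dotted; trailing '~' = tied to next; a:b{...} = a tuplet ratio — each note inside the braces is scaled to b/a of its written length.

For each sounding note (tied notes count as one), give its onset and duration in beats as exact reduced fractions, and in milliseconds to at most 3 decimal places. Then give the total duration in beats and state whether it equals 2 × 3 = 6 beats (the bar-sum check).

1) 0.0ms=0b +576.923ms=3/4b
2) 576.923ms=3/4b +576.923ms=3/4b
3) 1153.846ms=3/2b +461.538ms=3/5b
4) 1615.385ms=21/10b +461.538ms=3/5b
5) 2076.923ms=27/10b +230.769ms=3/10b
6) 2307.692ms=3b +576.923ms=3/4b
7) 2884.615ms=15/4b +576.923ms=3/4b
8) 3461.538ms=9/2b +230.769ms=3/10b
9) 3692.308ms=24/5b +230.769ms=3/10b
10) 3923.077ms=51/10b +230.769ms=3/10b
11) 4153.846ms=27/5b +230.769ms=3/10b
12) 4384.615ms=57/10b +230.769ms=3/10b
Σ=6b of 6 (78bpm 3/4) — PASS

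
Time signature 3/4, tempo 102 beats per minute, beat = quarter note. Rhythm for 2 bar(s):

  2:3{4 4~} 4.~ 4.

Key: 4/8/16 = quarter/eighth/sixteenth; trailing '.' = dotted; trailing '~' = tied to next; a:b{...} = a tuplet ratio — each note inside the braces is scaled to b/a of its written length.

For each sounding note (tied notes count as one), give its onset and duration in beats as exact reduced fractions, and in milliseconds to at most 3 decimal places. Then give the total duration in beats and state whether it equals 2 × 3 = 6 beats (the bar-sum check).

1) 0.0ms=0b +882.353ms=3/2b
2) 882.353ms=3/2b +2647.059ms=9/2b
Σ=6b of 6 (102bpm 3/4) — PASS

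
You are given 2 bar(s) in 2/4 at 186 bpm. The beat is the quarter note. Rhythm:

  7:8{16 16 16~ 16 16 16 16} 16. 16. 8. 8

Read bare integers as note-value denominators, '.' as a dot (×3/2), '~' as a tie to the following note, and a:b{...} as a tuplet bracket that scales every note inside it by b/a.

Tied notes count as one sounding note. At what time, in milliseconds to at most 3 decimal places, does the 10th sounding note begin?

note 10 onset = 7/2b = 1129.032ms

1. 0.0ms @ 0 + 92.166ms (2/7)
2. 92.166ms @ 2/7 + 92.166ms (2/7)
3. 184.332ms @ 4/7 + 184.332ms (4/7)
4. 368.664ms @ 8/7 + 92.166ms (2/7)
5. 460.829ms @ 10/7 + 92.166ms (2/7)
6. 552.995ms @ 12/7 + 92.166ms (2/7)
7. 645.161ms @ 2 + 120.968ms (3/8)
8. 766.129ms @ 19/8 + 120.968ms (3/8)
9. 887.097ms @ 11/4 + 241.935ms (3/4)
10. 1129.032ms @ 7/2 + 161.29ms (1/2)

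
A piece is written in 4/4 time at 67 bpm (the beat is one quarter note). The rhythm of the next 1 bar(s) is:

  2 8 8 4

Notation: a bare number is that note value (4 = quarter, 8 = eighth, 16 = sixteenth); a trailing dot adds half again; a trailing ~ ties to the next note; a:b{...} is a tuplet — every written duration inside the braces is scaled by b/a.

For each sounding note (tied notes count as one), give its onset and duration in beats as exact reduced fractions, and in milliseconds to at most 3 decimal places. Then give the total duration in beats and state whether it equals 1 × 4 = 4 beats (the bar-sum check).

1) 0.0ms=0b +1791.045ms=2b
2) 1791.045ms=2b +447.761ms=1/2b
3) 2238.806ms=5/2b +447.761ms=1/2b
4) 2686.567ms=3b +895.522ms=1b
Σ=4b of 4 (67bpm 4/4) — PASS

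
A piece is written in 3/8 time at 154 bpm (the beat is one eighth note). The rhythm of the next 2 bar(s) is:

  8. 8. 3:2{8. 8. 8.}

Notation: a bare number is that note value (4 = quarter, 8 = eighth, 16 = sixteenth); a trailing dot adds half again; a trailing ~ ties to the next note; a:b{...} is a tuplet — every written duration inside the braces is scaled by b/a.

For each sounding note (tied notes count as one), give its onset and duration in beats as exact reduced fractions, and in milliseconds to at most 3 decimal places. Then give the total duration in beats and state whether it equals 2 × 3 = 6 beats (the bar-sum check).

1) 0.0ms=0b +584.416ms=3/2b
2) 584.416ms=3/2b +584.416ms=3/2b
3) 1168.831ms=3b +389.61ms=1b
4) 1558.442ms=4b +389.61ms=1b
5) 1948.052ms=5b +389.61ms=1b
Σ=6b of 6 (154bpm 3/8) — PASS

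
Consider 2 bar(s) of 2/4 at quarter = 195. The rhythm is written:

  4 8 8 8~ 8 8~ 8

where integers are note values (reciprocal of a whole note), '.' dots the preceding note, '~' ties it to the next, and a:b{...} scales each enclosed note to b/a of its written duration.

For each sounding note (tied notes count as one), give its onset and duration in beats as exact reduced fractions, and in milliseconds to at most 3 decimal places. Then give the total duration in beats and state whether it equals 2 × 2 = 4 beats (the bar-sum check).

1) 0.0ms=0b +307.692ms=1b
2) 307.692ms=1b +153.846ms=1/2b
3) 461.538ms=3/2b +153.846ms=1/2b
4) 615.385ms=2b +307.692ms=1b
5) 923.077ms=3b +307.692ms=1b
Σ=4b of 4 (195bpm 2/4) — PASS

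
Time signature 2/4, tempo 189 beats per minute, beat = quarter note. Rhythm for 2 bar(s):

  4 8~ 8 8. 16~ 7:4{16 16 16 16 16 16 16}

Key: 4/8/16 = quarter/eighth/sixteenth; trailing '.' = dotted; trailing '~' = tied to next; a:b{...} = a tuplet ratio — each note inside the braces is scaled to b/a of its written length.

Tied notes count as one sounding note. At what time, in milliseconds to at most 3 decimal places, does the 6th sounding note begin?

1. 0.0ms @ 0 + 317.46ms (1)
2. 317.46ms @ 1 + 317.46ms (1)
3. 634.921ms @ 2 + 238.095ms (3/4)
4. 873.016ms @ 11/4 + 124.717ms (11/28)
5. 997.732ms @ 22/7 + 45.351ms (1/7)
6. 1043.084ms @ 23/7 + 45.351ms (1/7)
7. 1088.435ms @ 24/7 + 45.351ms (1/7)
8. 1133.787ms @ 25/7 + 45.351ms (1/7)
9. 1179.138ms @ 26/7 + 45.351ms (1/7)
10. 1224.49ms @ 27/7 + 45.351ms (1/7)

note 6 onset = 23/7b = 1043.084ms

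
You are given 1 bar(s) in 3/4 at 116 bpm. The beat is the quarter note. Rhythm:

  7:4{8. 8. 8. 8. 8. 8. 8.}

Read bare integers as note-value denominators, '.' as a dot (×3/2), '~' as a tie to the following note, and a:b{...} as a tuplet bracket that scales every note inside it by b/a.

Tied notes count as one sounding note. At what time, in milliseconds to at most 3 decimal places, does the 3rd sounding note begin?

1. 0.0ms @ 0 + 221.675ms (3/7)
2. 221.675ms @ 3/7 + 221.675ms (3/7)
3. 443.35ms @ 6/7 + 221.675ms (3/7)
4. 665.025ms @ 9/7 + 221.675ms (3/7)
5. 886.7ms @ 12/7 + 221.675ms (3/7)
6. 1108.374ms @ 15/7 + 221.675ms (3/7)
7. 1330.049ms @ 18/7 + 221.675ms (3/7)

note 3 onset = 6/7b = 443.35ms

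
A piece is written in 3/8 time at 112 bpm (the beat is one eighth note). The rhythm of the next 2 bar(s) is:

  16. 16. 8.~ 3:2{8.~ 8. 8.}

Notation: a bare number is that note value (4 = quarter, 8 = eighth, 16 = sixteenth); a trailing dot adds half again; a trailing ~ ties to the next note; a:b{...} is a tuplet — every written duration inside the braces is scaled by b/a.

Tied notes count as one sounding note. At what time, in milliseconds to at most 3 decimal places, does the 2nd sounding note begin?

note 2 onset = 3/4b = 401.786ms

1. 0.0ms @ 0 + 401.786ms (3/4)
2. 401.786ms @ 3/4 + 401.786ms (3/4)
3. 803.571ms @ 3/2 + 1875.0ms (7/2)
4. 2678.571ms @ 5 + 535.714ms (1)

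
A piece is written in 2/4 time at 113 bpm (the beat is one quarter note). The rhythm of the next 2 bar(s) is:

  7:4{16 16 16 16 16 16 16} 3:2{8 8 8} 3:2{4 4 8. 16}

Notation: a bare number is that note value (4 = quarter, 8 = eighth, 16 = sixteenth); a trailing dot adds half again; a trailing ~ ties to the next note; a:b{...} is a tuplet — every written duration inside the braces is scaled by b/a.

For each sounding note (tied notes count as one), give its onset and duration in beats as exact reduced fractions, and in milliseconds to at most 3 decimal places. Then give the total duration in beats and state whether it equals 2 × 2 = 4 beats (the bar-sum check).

1) 0.0ms=0b +75.853ms=1/7b
2) 75.853ms=1/7b +75.853ms=1/7b
3) 151.707ms=2/7b +75.853ms=1/7b
4) 227.56ms=3/7b +75.853ms=1/7b
5) 303.413ms=4/7b +75.853ms=1/7b
6) 379.267ms=5/7b +75.853ms=1/7b
7) 455.12ms=6/7b +75.853ms=1/7b
8) 530.973ms=1b +176.991ms=1/3b
9) 707.965ms=4/3b +176.991ms=1/3b
10) 884.956ms=5/3b +176.991ms=1/3b
11) 1061.947ms=2b +353.982ms=2/3b
12) 1415.929ms=8/3b +353.982ms=2/3b
13) 1769.912ms=10/3b +265.487ms=1/2b
14) 2035.398ms=23/6b +88.496ms=1/6b
Σ=4b of 4 (113bpm 2/4) — PASS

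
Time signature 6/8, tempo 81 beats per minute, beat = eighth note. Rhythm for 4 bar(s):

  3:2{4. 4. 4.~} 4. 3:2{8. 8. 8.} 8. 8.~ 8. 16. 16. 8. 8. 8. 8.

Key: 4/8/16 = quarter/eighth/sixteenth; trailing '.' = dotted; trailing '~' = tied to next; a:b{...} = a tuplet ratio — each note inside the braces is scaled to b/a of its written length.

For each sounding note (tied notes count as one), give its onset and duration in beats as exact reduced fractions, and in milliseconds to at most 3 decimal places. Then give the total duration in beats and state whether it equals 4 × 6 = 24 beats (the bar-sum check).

1) 0.0ms=0b +1481.481ms=2b
2) 1481.481ms=2b +1481.481ms=2b
3) 2962.963ms=4b +3703.704ms=5b
4) 6666.667ms=9b +740.741ms=1b
5) 7407.407ms=10b +740.741ms=1b
6) 8148.148ms=11b +740.741ms=1b
7) 8888.889ms=12b +1111.111ms=3/2b
8) 10000.0ms=27/2b +2222.222ms=3b
9) 12222.222ms=33/2b +555.556ms=3/4b
10) 12777.778ms=69/4b +555.556ms=3/4b
11) 13333.333ms=18b +1111.111ms=3/2b
12) 14444.444ms=39/2b +1111.111ms=3/2b
13) 15555.556ms=21b +1111.111ms=3/2b
14) 16666.667ms=45/2b +1111.111ms=3/2b
Σ=24b of 24 (81bpm 6/8) — PASS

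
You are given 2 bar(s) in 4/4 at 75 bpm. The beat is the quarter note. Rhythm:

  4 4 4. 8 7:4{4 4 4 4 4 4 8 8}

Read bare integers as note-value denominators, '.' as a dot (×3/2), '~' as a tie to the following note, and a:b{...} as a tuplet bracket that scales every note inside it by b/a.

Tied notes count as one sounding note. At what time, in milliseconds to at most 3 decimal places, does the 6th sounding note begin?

note 6 onset = 32/7b = 3657.143ms

1. 0.0ms @ 0 + 800.0ms (1)
2. 800.0ms @ 1 + 800.0ms (1)
3. 1600.0ms @ 2 + 1200.0ms (3/2)
4. 2800.0ms @ 7/2 + 400.0ms (1/2)
5. 3200.0ms @ 4 + 457.143ms (4/7)
6. 3657.143ms @ 32/7 + 457.143ms (4/7)
7. 4114.286ms @ 36/7 + 457.143ms (4/7)
8. 4571.429ms @ 40/7 + 457.143ms (4/7)
9. 5028.571ms @ 44/7 + 457.143ms (4/7)
10. 5485.714ms @ 48/7 + 457.143ms (4/7)
11. 5942.857ms @ 52/7 + 228.571ms (2/7)
12. 6171.429ms @ 54/7 + 228.571ms (2/7)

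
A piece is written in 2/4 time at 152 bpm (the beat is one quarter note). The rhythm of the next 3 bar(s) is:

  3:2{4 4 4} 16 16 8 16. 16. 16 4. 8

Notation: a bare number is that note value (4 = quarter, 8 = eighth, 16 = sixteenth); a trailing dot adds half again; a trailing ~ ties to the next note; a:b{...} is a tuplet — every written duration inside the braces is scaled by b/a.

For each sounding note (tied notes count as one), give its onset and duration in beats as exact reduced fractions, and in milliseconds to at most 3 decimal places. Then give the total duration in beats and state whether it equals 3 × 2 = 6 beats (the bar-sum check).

1) 0.0ms=0b +263.158ms=2/3b
2) 263.158ms=2/3b +263.158ms=2/3b
3) 526.316ms=4/3b +263.158ms=2/3b
4) 789.474ms=2b +98.684ms=1/4b
5) 888.158ms=9/4b +98.684ms=1/4b
6) 986.842ms=5/2b +197.368ms=1/2b
7) 1184.211ms=3b +148.026ms=3/8b
8) 1332.237ms=27/8b +148.026ms=3/8b
9) 1480.263ms=15/4b +98.684ms=1/4b
10) 1578.947ms=4b +592.105ms=3/2b
11) 2171.053ms=11/2b +197.368ms=1/2b
Σ=6b of 6 (152bpm 2/4) — PASS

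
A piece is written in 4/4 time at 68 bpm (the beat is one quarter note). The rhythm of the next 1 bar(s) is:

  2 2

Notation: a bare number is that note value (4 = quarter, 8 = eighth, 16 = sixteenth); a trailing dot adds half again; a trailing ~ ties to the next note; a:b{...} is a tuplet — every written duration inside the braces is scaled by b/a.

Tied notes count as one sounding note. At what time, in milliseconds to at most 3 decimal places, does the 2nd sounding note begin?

1. 0.0ms @ 0 + 1764.706ms (2)
2. 1764.706ms @ 2 + 1764.706ms (2)

note 2 onset = 2b = 1764.706ms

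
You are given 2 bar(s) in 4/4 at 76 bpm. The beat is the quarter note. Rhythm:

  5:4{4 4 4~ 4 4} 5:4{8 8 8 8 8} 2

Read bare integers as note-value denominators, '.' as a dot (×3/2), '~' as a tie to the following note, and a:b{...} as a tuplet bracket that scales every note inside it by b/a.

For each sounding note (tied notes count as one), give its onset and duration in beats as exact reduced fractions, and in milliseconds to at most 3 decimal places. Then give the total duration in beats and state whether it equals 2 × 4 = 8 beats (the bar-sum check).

1) 0.0ms=0b +631.579ms=4/5b
2) 631.579ms=4/5b +631.579ms=4/5b
3) 1263.158ms=8/5b +1263.158ms=8/5b
4) 2526.316ms=16/5b +631.579ms=4/5b
5) 3157.895ms=4b +315.789ms=2/5b
6) 3473.684ms=22/5b +315.789ms=2/5b
7) 3789.474ms=24/5b +315.789ms=2/5b
8) 4105.263ms=26/5b +315.789ms=2/5b
9) 4421.053ms=28/5b +315.789ms=2/5b
10) 4736.842ms=6b +1578.947ms=2b
Σ=8b of 8 (76bpm 4/4) — PASS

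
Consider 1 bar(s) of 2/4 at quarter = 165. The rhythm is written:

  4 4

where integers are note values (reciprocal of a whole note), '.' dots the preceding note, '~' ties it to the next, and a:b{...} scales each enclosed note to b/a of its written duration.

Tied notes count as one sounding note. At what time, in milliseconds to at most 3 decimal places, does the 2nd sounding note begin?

1. 0.0ms @ 0 + 363.636ms (1)
2. 363.636ms @ 1 + 363.636ms (1)

note 2 onset = 1b = 363.636ms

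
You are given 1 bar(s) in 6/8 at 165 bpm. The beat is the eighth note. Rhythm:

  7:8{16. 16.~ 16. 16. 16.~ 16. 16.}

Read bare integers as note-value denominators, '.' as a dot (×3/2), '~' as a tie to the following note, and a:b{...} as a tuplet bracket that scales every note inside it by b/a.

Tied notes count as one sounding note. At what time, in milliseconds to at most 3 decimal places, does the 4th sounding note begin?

note 4 onset = 24/7b = 1246.753ms

1. 0.0ms @ 0 + 311.688ms (6/7)
2. 311.688ms @ 6/7 + 623.377ms (12/7)
3. 935.065ms @ 18/7 + 311.688ms (6/7)
4. 1246.753ms @ 24/7 + 623.377ms (12/7)
5. 1870.13ms @ 36/7 + 311.688ms (6/7)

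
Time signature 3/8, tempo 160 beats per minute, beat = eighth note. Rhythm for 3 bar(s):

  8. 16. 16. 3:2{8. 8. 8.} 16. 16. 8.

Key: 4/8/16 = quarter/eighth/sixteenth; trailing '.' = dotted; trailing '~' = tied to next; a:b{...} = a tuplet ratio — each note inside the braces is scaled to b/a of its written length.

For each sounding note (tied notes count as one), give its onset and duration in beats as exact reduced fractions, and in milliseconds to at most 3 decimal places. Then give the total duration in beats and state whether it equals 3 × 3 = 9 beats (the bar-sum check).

1) 0.0ms=0b +562.5ms=3/2b
2) 562.5ms=3/2b +281.25ms=3/4b
3) 843.75ms=9/4b +281.25ms=3/4b
4) 1125.0ms=3b +375.0ms=1b
5) 1500.0ms=4b +375.0ms=1b
6) 1875.0ms=5b +375.0ms=1b
7) 2250.0ms=6b +281.25ms=3/4b
8) 2531.25ms=27/4b +281.25ms=3/4b
9) 2812.5ms=15/2b +562.5ms=3/2b
Σ=9b of 9 (160bpm 3/8) — PASS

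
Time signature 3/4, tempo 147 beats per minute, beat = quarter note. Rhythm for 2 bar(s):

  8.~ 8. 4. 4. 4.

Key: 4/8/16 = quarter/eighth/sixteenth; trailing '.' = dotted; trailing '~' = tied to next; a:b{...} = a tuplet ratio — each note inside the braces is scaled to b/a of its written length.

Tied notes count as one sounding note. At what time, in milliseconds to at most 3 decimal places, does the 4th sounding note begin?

1. 0.0ms @ 0 + 612.245ms (3/2)
2. 612.245ms @ 3/2 + 612.245ms (3/2)
3. 1224.49ms @ 3 + 612.245ms (3/2)
4. 1836.735ms @ 9/2 + 612.245ms (3/2)

note 4 onset = 9/2b = 1836.735ms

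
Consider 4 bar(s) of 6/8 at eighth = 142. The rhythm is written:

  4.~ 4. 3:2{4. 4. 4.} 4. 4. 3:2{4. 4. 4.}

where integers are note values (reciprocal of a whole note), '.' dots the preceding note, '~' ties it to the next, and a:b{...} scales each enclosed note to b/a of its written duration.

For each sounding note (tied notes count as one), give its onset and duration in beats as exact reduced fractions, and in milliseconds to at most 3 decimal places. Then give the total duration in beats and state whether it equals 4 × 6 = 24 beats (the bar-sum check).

1) 0.0ms=0b +2535.211ms=6b
2) 2535.211ms=6b +845.07ms=2b
3) 3380.282ms=8b +845.07ms=2b
4) 4225.352ms=10b +845.07ms=2b
5) 5070.423ms=12b +1267.606ms=3b
6) 6338.028ms=15b +1267.606ms=3b
7) 7605.634ms=18b +845.07ms=2b
8) 8450.704ms=20b +845.07ms=2b
9) 9295.775ms=22b +845.07ms=2b
Σ=24b of 24 (142bpm 6/8) — PASS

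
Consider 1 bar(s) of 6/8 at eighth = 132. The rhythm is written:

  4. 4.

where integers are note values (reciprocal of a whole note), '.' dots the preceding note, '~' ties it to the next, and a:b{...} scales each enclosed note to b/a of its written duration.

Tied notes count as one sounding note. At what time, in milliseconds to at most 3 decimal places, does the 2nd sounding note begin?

1. 0.0ms @ 0 + 1363.636ms (3)
2. 1363.636ms @ 3 + 1363.636ms (3)

note 2 onset = 3b = 1363.636ms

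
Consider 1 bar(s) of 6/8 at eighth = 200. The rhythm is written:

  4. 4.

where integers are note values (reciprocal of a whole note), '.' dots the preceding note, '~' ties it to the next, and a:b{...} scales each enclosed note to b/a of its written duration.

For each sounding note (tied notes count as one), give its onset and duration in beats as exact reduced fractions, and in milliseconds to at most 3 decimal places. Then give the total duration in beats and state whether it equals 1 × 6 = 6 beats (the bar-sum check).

1) 0.0ms=0b +900.0ms=3b
2) 900.0ms=3b +900.0ms=3b
Σ=6b of 6 (200bpm 6/8) — PASS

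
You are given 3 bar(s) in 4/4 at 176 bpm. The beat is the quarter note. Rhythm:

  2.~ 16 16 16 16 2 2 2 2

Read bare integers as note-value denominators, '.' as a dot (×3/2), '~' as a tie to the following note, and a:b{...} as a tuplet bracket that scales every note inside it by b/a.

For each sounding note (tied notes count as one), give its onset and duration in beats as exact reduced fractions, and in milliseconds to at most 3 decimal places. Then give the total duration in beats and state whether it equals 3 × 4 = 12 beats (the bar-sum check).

1) 0.0ms=0b +1107.955ms=13/4b
2) 1107.955ms=13/4b +85.227ms=1/4b
3) 1193.182ms=7/2b +85.227ms=1/4b
4) 1278.409ms=15/4b +85.227ms=1/4b
5) 1363.636ms=4b +681.818ms=2b
6) 2045.455ms=6b +681.818ms=2b
7) 2727.273ms=8b +681.818ms=2b
8) 3409.091ms=10b +681.818ms=2b
Σ=12b of 12 (176bpm 4/4) — PASS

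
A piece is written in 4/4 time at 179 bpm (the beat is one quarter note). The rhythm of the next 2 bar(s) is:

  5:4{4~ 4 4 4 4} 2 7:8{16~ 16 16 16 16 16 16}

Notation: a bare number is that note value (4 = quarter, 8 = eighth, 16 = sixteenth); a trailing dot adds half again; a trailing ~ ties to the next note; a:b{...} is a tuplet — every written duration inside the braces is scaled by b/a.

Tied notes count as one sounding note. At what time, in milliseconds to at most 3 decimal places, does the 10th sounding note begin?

1. 0.0ms @ 0 + 536.313ms (8/5)
2. 536.313ms @ 8/5 + 268.156ms (4/5)
3. 804.469ms @ 12/5 + 268.156ms (4/5)
4. 1072.626ms @ 16/5 + 268.156ms (4/5)
5. 1340.782ms @ 4 + 670.391ms (2)
6. 2011.173ms @ 6 + 191.54ms (4/7)
7. 2202.713ms @ 46/7 + 95.77ms (2/7)
8. 2298.484ms @ 48/7 + 95.77ms (2/7)
9. 2394.254ms @ 50/7 + 95.77ms (2/7)
10. 2490.024ms @ 52/7 + 95.77ms (2/7)
11. 2585.794ms @ 54/7 + 95.77ms (2/7)

note 10 onset = 52/7b = 2490.024ms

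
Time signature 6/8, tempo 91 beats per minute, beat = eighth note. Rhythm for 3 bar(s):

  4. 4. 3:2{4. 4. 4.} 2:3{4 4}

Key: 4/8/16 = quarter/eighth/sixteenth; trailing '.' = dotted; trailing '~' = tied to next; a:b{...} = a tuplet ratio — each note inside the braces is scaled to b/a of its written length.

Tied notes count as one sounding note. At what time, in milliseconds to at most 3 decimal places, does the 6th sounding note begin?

note 6 onset = 12b = 7912.088ms

1. 0.0ms @ 0 + 1978.022ms (3)
2. 1978.022ms @ 3 + 1978.022ms (3)
3. 3956.044ms @ 6 + 1318.681ms (2)
4. 5274.725ms @ 8 + 1318.681ms (2)
5. 6593.407ms @ 10 + 1318.681ms (2)
6. 7912.088ms @ 12 + 1978.022ms (3)
7. 9890.11ms @ 15 + 1978.022ms (3)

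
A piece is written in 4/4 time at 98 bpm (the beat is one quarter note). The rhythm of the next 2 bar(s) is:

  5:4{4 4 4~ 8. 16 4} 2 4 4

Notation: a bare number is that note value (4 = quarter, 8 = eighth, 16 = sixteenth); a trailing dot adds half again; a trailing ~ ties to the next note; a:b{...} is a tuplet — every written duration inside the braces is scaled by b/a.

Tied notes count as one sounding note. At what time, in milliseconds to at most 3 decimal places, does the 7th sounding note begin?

note 7 onset = 6b = 3673.469ms

1. 0.0ms @ 0 + 489.796ms (4/5)
2. 489.796ms @ 4/5 + 489.796ms (4/5)
3. 979.592ms @ 8/5 + 857.143ms (7/5)
4. 1836.735ms @ 3 + 122.449ms (1/5)
5. 1959.184ms @ 16/5 + 489.796ms (4/5)
6. 2448.98ms @ 4 + 1224.49ms (2)
7. 3673.469ms @ 6 + 612.245ms (1)
8. 4285.714ms @ 7 + 612.245ms (1)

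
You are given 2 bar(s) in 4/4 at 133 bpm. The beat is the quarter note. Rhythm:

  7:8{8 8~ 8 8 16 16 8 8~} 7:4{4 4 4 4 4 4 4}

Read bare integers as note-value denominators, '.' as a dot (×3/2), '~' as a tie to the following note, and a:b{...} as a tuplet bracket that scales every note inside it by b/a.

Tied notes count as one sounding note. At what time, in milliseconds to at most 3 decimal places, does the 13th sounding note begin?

1. 0.0ms @ 0 + 257.787ms (4/7)
2. 257.787ms @ 4/7 + 515.575ms (8/7)
3. 773.362ms @ 12/7 + 257.787ms (4/7)
4. 1031.149ms @ 16/7 + 128.894ms (2/7)
5. 1160.043ms @ 18/7 + 128.894ms (2/7)
6. 1288.937ms @ 20/7 + 257.787ms (4/7)
7. 1546.724ms @ 24/7 + 515.575ms (8/7)
8. 2062.299ms @ 32/7 + 257.787ms (4/7)
9. 2320.086ms @ 36/7 + 257.787ms (4/7)
10. 2577.873ms @ 40/7 + 257.787ms (4/7)
11. 2835.661ms @ 44/7 + 257.787ms (4/7)
12. 3093.448ms @ 48/7 + 257.787ms (4/7)
13. 3351.235ms @ 52/7 + 257.787ms (4/7)

note 13 onset = 52/7b = 3351.235ms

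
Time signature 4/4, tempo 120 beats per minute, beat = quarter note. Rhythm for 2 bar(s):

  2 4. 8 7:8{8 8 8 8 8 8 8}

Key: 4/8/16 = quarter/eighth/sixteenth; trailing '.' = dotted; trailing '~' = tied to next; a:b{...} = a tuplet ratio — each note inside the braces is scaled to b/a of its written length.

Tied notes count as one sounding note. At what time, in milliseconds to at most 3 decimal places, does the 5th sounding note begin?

note 5 onset = 32/7b = 2285.714ms

1. 0.0ms @ 0 + 1000.0ms (2)
2. 1000.0ms @ 2 + 750.0ms (3/2)
3. 1750.0ms @ 7/2 + 250.0ms (1/2)
4. 2000.0ms @ 4 + 285.714ms (4/7)
5. 2285.714ms @ 32/7 + 285.714ms (4/7)
6. 2571.429ms @ 36/7 + 285.714ms (4/7)
7. 2857.143ms @ 40/7 + 285.714ms (4/7)
8. 3142.857ms @ 44/7 + 285.714ms (4/7)
9. 3428.571ms @ 48/7 + 285.714ms (4/7)
10. 3714.286ms @ 52/7 + 285.714ms (4/7)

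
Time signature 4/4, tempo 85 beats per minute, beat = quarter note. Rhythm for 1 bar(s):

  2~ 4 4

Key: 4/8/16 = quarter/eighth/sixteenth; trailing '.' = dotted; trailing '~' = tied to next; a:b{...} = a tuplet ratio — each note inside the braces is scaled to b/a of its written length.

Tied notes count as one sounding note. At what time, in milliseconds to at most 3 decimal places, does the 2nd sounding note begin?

note 2 onset = 3b = 2117.647ms

1. 0.0ms @ 0 + 2117.647ms (3)
2. 2117.647ms @ 3 + 705.882ms (1)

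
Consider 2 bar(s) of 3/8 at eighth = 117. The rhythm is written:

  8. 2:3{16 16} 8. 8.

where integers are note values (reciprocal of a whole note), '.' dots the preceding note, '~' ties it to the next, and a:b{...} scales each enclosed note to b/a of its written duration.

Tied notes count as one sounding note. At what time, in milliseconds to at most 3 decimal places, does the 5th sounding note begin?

note 5 onset = 9/2b = 2307.692ms

1. 0.0ms @ 0 + 769.231ms (3/2)
2. 769.231ms @ 3/2 + 384.615ms (3/4)
3. 1153.846ms @ 9/4 + 384.615ms (3/4)
4. 1538.462ms @ 3 + 769.231ms (3/2)
5. 2307.692ms @ 9/2 + 769.231ms (3/2)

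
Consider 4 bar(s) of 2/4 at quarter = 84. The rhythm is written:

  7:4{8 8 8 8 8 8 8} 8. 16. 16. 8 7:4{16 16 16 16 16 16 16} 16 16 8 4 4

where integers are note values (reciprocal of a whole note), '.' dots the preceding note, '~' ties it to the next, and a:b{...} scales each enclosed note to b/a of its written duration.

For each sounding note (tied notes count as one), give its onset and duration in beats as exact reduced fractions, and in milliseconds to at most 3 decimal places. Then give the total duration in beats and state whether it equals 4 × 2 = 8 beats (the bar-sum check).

1) 0.0ms=0b +204.082ms=2/7b
2) 204.082ms=2/7b +204.082ms=2/7b
3) 408.163ms=4/7b +204.082ms=2/7b
4) 612.245ms=6/7b +204.082ms=2/7b
5) 816.327ms=8/7b +204.082ms=2/7b
6) 1020.408ms=10/7b +204.082ms=2/7b
7) 1224.49ms=12/7b +204.082ms=2/7b
8) 1428.571ms=2b +535.714ms=3/4b
9) 1964.286ms=11/4b +267.857ms=3/8b
10) 2232.143ms=25/8b +267.857ms=3/8b
11) 2500.0ms=7/2b +357.143ms=1/2b
12) 2857.143ms=4b +102.041ms=1/7b
13) 2959.184ms=29/7b +102.041ms=1/7b
14) 3061.224ms=30/7b +102.041ms=1/7b
15) 3163.265ms=31/7b +102.041ms=1/7b
16) 3265.306ms=32/7b +102.041ms=1/7b
17) 3367.347ms=33/7b +102.041ms=1/7b
18) 3469.388ms=34/7b +102.041ms=1/7b
19) 3571.429ms=5b +178.571ms=1/4b
20) 3750.0ms=21/4b +178.571ms=1/4b
21) 3928.571ms=11/2b +357.143ms=1/2b
22) 4285.714ms=6b +714.286ms=1b
23) 5000.0ms=7b +714.286ms=1b
Σ=8b of 8 (84bpm 2/4) — PASS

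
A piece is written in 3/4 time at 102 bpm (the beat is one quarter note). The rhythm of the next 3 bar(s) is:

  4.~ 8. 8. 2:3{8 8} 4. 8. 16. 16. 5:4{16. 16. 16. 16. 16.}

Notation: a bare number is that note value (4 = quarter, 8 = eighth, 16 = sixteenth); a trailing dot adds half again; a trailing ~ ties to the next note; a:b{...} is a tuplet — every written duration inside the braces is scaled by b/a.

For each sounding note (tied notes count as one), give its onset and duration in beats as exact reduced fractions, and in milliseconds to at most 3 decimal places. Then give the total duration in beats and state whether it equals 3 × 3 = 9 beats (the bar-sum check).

1) 0.0ms=0b +1323.529ms=9/4b
2) 1323.529ms=9/4b +441.176ms=3/4b
3) 1764.706ms=3b +441.176ms=3/4b
4) 2205.882ms=15/4b +441.176ms=3/4b
5) 2647.059ms=9/2b +882.353ms=3/2b
6) 3529.412ms=6b +441.176ms=3/4b
7) 3970.588ms=27/4b +220.588ms=3/8b
8) 4191.176ms=57/8b +220.588ms=3/8b
9) 4411.765ms=15/2b +176.471ms=3/10b
10) 4588.235ms=39/5b +176.471ms=3/10b
11) 4764.706ms=81/10b +176.471ms=3/10b
12) 4941.176ms=42/5b +176.471ms=3/10b
13) 5117.647ms=87/10b +176.471ms=3/10b
Σ=9b of 9 (102bpm 3/4) — PASS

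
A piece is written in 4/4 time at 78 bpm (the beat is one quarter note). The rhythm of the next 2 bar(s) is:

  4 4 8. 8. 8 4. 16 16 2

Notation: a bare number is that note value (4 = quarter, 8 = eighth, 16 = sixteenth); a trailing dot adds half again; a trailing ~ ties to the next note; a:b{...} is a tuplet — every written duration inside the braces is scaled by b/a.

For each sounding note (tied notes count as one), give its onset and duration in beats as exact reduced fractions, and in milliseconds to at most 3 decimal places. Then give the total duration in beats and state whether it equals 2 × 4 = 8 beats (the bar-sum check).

1) 0.0ms=0b +769.231ms=1b
2) 769.231ms=1b +769.231ms=1b
3) 1538.462ms=2b +576.923ms=3/4b
4) 2115.385ms=11/4b +576.923ms=3/4b
5) 2692.308ms=7/2b +384.615ms=1/2b
6) 3076.923ms=4b +1153.846ms=3/2b
7) 4230.769ms=11/2b +192.308ms=1/4b
8) 4423.077ms=23/4b +192.308ms=1/4b
9) 4615.385ms=6b +1538.462ms=2b
Σ=8b of 8 (78bpm 4/4) — PASS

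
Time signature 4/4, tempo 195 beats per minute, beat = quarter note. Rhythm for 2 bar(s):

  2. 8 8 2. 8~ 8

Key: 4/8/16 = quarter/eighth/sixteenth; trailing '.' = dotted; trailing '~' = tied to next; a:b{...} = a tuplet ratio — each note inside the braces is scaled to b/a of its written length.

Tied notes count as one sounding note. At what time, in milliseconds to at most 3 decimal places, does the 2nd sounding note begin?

note 2 onset = 3b = 923.077ms

1. 0.0ms @ 0 + 923.077ms (3)
2. 923.077ms @ 3 + 153.846ms (1/2)
3. 1076.923ms @ 7/2 + 153.846ms (1/2)
4. 1230.769ms @ 4 + 923.077ms (3)
5. 2153.846ms @ 7 + 307.692ms (1)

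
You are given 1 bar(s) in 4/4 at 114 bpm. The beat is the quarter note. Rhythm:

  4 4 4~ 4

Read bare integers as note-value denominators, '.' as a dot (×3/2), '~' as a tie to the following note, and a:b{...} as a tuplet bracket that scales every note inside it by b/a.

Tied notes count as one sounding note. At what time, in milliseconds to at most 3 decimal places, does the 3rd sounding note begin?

note 3 onset = 2b = 1052.632ms

1. 0.0ms @ 0 + 526.316ms (1)
2. 526.316ms @ 1 + 526.316ms (1)
3. 1052.632ms @ 2 + 1052.632ms (2)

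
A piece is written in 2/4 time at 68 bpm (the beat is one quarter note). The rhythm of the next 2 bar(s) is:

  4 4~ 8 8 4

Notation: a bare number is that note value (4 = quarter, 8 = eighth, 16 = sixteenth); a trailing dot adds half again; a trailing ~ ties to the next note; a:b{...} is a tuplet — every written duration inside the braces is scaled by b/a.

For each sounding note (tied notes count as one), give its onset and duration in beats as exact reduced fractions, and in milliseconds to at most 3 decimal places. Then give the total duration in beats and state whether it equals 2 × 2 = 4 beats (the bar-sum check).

1) 0.0ms=0b +882.353ms=1b
2) 882.353ms=1b +1323.529ms=3/2b
3) 2205.882ms=5/2b +441.176ms=1/2b
4) 2647.059ms=3b +882.353ms=1b
Σ=4b of 4 (68bpm 2/4) — PASS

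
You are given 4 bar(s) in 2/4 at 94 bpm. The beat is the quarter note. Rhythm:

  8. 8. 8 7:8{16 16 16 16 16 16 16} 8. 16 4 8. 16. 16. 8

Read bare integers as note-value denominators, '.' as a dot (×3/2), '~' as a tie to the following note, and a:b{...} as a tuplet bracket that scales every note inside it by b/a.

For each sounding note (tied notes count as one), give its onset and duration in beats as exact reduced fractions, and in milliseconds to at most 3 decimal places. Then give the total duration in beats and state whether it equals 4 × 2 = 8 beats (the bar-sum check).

1) 0.0ms=0b +478.723ms=3/4b
2) 478.723ms=3/4b +478.723ms=3/4b
3) 957.447ms=3/2b +319.149ms=1/2b
4) 1276.596ms=2b +182.371ms=2/7b
5) 1458.967ms=16/7b +182.371ms=2/7b
6) 1641.337ms=18/7b +182.371ms=2/7b
7) 1823.708ms=20/7b +182.371ms=2/7b
8) 2006.079ms=22/7b +182.371ms=2/7b
9) 2188.45ms=24/7b +182.371ms=2/7b
10) 2370.821ms=26/7b +182.371ms=2/7b
11) 2553.191ms=4b +478.723ms=3/4b
12) 3031.915ms=19/4b +159.574ms=1/4b
13) 3191.489ms=5b +638.298ms=1b
14) 3829.787ms=6b +478.723ms=3/4b
15) 4308.511ms=27/4b +239.362ms=3/8b
16) 4547.872ms=57/8b +239.362ms=3/8b
17) 4787.234ms=15/2b +319.149ms=1/2b
Σ=8b of 8 (94bpm 2/4) — PASS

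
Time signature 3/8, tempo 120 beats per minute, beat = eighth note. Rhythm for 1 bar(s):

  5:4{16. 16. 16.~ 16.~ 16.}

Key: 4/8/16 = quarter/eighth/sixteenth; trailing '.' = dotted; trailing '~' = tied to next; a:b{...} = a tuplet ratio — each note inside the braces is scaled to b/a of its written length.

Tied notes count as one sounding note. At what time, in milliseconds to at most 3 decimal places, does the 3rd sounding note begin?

1. 0.0ms @ 0 + 300.0ms (3/5)
2. 300.0ms @ 3/5 + 300.0ms (3/5)
3. 600.0ms @ 6/5 + 900.0ms (9/5)

note 3 onset = 6/5b = 600.0ms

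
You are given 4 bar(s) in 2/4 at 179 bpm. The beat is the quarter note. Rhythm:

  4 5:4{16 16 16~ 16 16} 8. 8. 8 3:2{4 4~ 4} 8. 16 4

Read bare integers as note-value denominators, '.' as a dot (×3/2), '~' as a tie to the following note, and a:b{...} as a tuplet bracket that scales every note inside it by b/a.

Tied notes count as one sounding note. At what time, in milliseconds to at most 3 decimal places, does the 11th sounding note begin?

note 11 onset = 6b = 2011.173ms

1. 0.0ms @ 0 + 335.196ms (1)
2. 335.196ms @ 1 + 67.039ms (1/5)
3. 402.235ms @ 6/5 + 67.039ms (1/5)
4. 469.274ms @ 7/5 + 134.078ms (2/5)
5. 603.352ms @ 9/5 + 67.039ms (1/5)
6. 670.391ms @ 2 + 251.397ms (3/4)
7. 921.788ms @ 11/4 + 251.397ms (3/4)
8. 1173.184ms @ 7/2 + 167.598ms (1/2)
9. 1340.782ms @ 4 + 223.464ms (2/3)
10. 1564.246ms @ 14/3 + 446.927ms (4/3)
11. 2011.173ms @ 6 + 251.397ms (3/4)
12. 2262.57ms @ 27/4 + 83.799ms (1/4)
13. 2346.369ms @ 7 + 335.196ms (1)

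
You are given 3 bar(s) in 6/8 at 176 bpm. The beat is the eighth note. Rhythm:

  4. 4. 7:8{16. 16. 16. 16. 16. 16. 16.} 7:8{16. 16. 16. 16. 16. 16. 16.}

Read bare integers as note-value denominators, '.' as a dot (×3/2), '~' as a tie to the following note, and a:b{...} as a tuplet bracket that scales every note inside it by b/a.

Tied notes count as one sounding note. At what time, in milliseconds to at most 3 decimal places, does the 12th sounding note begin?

1. 0.0ms @ 0 + 1022.727ms (3)
2. 1022.727ms @ 3 + 1022.727ms (3)
3. 2045.455ms @ 6 + 292.208ms (6/7)
4. 2337.662ms @ 48/7 + 292.208ms (6/7)
5. 2629.87ms @ 54/7 + 292.208ms (6/7)
6. 2922.078ms @ 60/7 + 292.208ms (6/7)
7. 3214.286ms @ 66/7 + 292.208ms (6/7)
8. 3506.494ms @ 72/7 + 292.208ms (6/7)
9. 3798.701ms @ 78/7 + 292.208ms (6/7)
10. 4090.909ms @ 12 + 292.208ms (6/7)
11. 4383.117ms @ 90/7 + 292.208ms (6/7)
12. 4675.325ms @ 96/7 + 292.208ms (6/7)
13. 4967.532ms @ 102/7 + 292.208ms (6/7)
14. 5259.74ms @ 108/7 + 292.208ms (6/7)
15. 5551.948ms @ 114/7 + 292.208ms (6/7)
16. 5844.156ms @ 120/7 + 292.208ms (6/7)

note 12 onset = 96/7b = 4675.325ms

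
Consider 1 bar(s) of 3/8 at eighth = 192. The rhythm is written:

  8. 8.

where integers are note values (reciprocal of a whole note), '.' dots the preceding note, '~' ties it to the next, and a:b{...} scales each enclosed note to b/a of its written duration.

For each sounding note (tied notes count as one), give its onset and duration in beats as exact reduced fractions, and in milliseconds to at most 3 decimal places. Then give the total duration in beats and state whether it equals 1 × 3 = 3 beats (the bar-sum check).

1) 0.0ms=0b +468.75ms=3/2b
2) 468.75ms=3/2b +468.75ms=3/2b
Σ=3b of 3 (192bpm 3/8) — PASS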